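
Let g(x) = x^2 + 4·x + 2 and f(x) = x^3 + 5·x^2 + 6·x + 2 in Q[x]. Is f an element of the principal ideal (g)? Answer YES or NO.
In Q[x] the ideal (g) consists of all multiples of g, so f ∈ (g) iff g | f, i.e. iff the remainder of f on division by g is 0. Divide f by g (g is monic, so eliminate the leading term of the running remainder at each step):
  leading term x^3: subtract (x)·g(x) = x^3 + 4·x^2 + 2·x, leaving x^2 + 4·x + 2
  leading term x^2: subtract (1)·g(x) = x^2 + 4·x + 2, leaving 0
The remainder is 0, so f(x) = g(x) · h(x) with h(x) = x + 1. Hence g | f, i.e. f ∈ (g).

Final answer: YES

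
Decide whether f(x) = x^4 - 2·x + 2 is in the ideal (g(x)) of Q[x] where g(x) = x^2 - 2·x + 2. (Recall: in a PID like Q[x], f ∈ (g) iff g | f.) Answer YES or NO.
NO

In Q[x] the ideal (g) consists of all multiples of g, so f ∈ (g) iff g | f, i.e. iff the remainder of f on division by g is 0. Divide f by g (g is monic, so eliminate the leading term of the running remainder at each step):
  leading term x^4: subtract (x^2)·g(x) = x^4 - 2·x^3 + 2·x^2, leaving 2·x^3 - 2·x^2 - 2·x + 2
  leading term 2·x^3: subtract (2·x)·g(x) = 2·x^3 - 4·x^2 + 4·x, leaving 2·x^2 - 6·x + 2
  leading term 2·x^2: subtract (2)·g(x) = 2·x^2 - 4·x + 4, leaving -2·x - 2
The remainder r(x) = -2·x - 2 ≠ 0 (and deg r < deg g), so g ∤ f, i.e. f ∉ (g).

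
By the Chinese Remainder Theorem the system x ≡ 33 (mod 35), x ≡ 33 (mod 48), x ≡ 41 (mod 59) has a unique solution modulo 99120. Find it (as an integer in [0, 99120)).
x ≡ 57153 (mod 99120); the representative in [0, 99120) is 57153

The moduli 35, 48, 59 are pairwise coprime, so by the CRT there is a unique solution mod 35·48·59 = 99120.
Solve by successive substitution. Start with x ≡ 33 (mod 35).
  Combine with x ≡ 33 (mod 48): write x = 33 + 35·t and require 33 + 35·t ≡ 33 (mod 48), i.e. 35·t ≡ 33 − 33 ≡ 0 (mod 48). Since 35^(−1) ≡ 11 (mod 48), t ≡ 11·0 ≡ 0 (mod 48). So x ≡ 33 + 35·0 = 33 (mod 1680).
  Combine with x ≡ 41 (mod 59): write x = 33 + 1680·t and require 33 + 1680·t ≡ 41 (mod 59), i.e. 1680·t ≡ 41 − 33 ≡ 8 (mod 59). Since 1680^(−1) ≡ 19 (mod 59) (1680 ≡ 28 (mod 59)), t ≡ 19·8 ≡ 34 (mod 59). So x ≡ 33 + 1680·34 = 57153 (mod 99120).
Unique solution in [0, 99120): x = 57153.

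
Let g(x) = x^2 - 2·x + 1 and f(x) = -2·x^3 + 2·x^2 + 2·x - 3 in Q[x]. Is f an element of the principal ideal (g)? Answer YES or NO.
NO

In Q[x] the ideal (g) consists of all multiples of g, so f ∈ (g) iff g | f, i.e. iff the remainder of f on division by g is 0. Divide f by g (g is monic, so eliminate the leading term of the running remainder at each step):
  leading term -2·x^3: subtract (-2·x)·g(x) = -2·x^3 + 4·x^2 - 2·x, leaving -2·x^2 + 4·x - 3
  leading term -2·x^2: subtract (-2)·g(x) = -2·x^2 + 4·x - 2, leaving -1
The remainder r(x) = -1 ≠ 0 (and deg r < deg g), so g ∤ f, i.e. f ∉ (g).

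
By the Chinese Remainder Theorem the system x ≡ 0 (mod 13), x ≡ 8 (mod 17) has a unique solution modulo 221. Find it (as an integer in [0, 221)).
The moduli 13, 17 are pairwise coprime, so by the CRT there is a unique solution mod 13·17 = 221.
Solve by successive substitution. Start with x ≡ 0 (mod 13).
  Combine with x ≡ 8 (mod 17): write x = 13·t and require 13·t ≡ 8 (mod 17). Since 13^(−1) ≡ 4 (mod 17), t ≡ 4·8 ≡ 15 (mod 17). So x ≡ 13·15 = 195 (mod 221).
Unique solution in [0, 221): x = 195.

Final answer: x ≡ 195 (mod 221); the representative in [0, 221) is 195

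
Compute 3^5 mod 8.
Use repeated squaring. Binary(5) = 101. Walk through the bits of the exponent 5 left-to-right: at each bit after the leading one, square the running value, then multiply by 3 if the bit is 1 (always reducing mod 8):
  bit 1 = 1 (leading): start with 3.
  bit 2 = 0: square 3^2 = 9 ≡ 1 (mod 8).
  bit 3 = 1: square 1^2 = 1; bit is 1, so multiply 1·3 = 3 (mod 8).
Final value: 3^5 ≡ 3 (mod 8).

Final answer: 3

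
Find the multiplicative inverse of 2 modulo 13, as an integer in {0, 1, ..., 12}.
Apply the extended Euclidean algorithm to (13, 2), tracking rows (r, s, t) with s·13 + t·2 = r. Each division r_prev = q·r_cur + r_new produces the new row as (previous row) − q·(current row):
  row A: (13, 1, 0)   [1·13 + 0·2 = 13]
  row B: (2, 0, 1)   [0·13 + 1·2 = 2]
  13 = 6·2 + 1   → row C = row A − 6·row B = (1, 1, −6)   [check: 1·13 − 6·2 = 1]
  2 = 2·1 + 0   → remainder 0, stop. gcd = 1 (last nonzero row C).
The gcd is 1, so 2 is invertible mod 13. The last nonzero row gives 1·13 − 6·2 = 1, so t = −6. So 2^(−1) ≡ −6 ≡ 7 (mod 13). Verify: 2 · 7 = 14 ≡ 1 (mod 13). ✓

Final answer: 2^(−1) ≡ 7 (mod 13)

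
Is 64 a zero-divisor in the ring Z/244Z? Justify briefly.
gcd(64, 244) = 4 > 1, so 64 is not a unit in Z/244Z. In Z/nZ every nonzero non-unit is a zero-divisor: explicitly, take b = 244/gcd = 61 ≠ 0 (mod 244); then 64·61 = 3904 = 16·244, i.e. 64·61 ≡ 0 (mod 244). So 64 is a zero-divisor.

Final answer: YES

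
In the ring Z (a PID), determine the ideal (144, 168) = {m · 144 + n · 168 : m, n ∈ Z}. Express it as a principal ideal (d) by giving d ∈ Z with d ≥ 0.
In the PID Z, (a, b) is generated by gcd(a, b). Compute gcd(168, 144) with the extended Euclidean algorithm, tracking rows (r, s, t) with s·168 + t·144 = r:
  row A: (168, 1, 0)   [1·168 + 0·144 = 168]
  row B: (144, 0, 1)   [0·168 + 1·144 = 144]
  168 = 1·144 + 24   → row C = row A − 1·row B = (24, 1, −1)   [check: 1·168 − 1·144 = 24]
  144 = 6·24 + 0   → remainder 0, stop. gcd = 24 (last nonzero row C).
So gcd(144, 168) = 24, with Bézout identity 1·168 − 1·144 = 24. Containment (⊇): the Bézout identity exhibits 24 as an element of (144, 168), giving (24) ⊆ (144, 168). Containment (⊆): since 24 | 144 and 24 | 168 (144 = 24·6, 168 = 24·7), every Z-linear combination of 144 and 168 is divisible by 24, so (144, 168) ⊆ (24). Therefore (144, 168) = (24), d = 24.

Final answer: (144, 168) = (24); d = 24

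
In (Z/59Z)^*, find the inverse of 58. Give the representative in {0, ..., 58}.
Apply the extended Euclidean algorithm to (59, 58), tracking rows (r, s, t) with s·59 + t·58 = r. Each division r_prev = q·r_cur + r_new produces the new row as (previous row) − q·(current row):
  row A: (59, 1, 0)   [1·59 + 0·58 = 59]
  row B: (58, 0, 1)   [0·59 + 1·58 = 58]
  59 = 1·58 + 1   → row C = row A − 1·row B = (1, 1, −1)   [check: 1·59 − 1·58 = 1]
  58 = 58·1 + 0   → remainder 0, stop. gcd = 1 (last nonzero row C).
The gcd is 1, so 58 is invertible mod 59. The last nonzero row gives 1·59 − 1·58 = 1, so t = −1. So 58^(−1) ≡ −1 ≡ 58 (mod 59). Verify: 58 · 58 = 3364 ≡ 1 (mod 59). ✓

Final answer: 58^(−1) ≡ 58 (mod 59)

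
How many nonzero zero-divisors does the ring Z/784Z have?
In Z/784Z each nonzero element is either a unit (gcd with 784 is 1) or a zero-divisor (gcd > 1). The number of units is φ(784): factorise 784 = 2^4 · 7^2, so φ(784) = (2^4 − 2^3) · (7^2 − 7^1) = 8 · 42 = 336. The nonzero elements number 784 − 1 = 783. Hence the nonzero zero-divisors number 783 − 336 = 447.

Final answer: Z/784Z has 447 nonzero zero-divisors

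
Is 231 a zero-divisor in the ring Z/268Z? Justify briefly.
NO

gcd(231, 268) = 1, so 231 is a unit in Z/268Z (it has a multiplicative inverse). A unit cannot be a zero-divisor: if 231·b ≡ 0 then multiplying both sides by 231^(−1) gives b ≡ 0. So 231 is not a zero-divisor.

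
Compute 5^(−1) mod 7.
Apply the extended Euclidean algorithm to (7, 5), tracking rows (r, s, t) with s·7 + t·5 = r. Each division r_prev = q·r_cur + r_new produces the new row as (previous row) − q·(current row):
  row A: (7, 1, 0)   [1·7 + 0·5 = 7]
  row B: (5, 0, 1)   [0·7 + 1·5 = 5]
  7 = 1·5 + 2   → row C = row A − 1·row B = (2, 1, −1)   [check: 1·7 − 1·5 = 2]
  5 = 2·2 + 1   → row D = row B − 2·row C = (1, −2, 3)   [check: −2·7 + 3·5 = 1]
  2 = 2·1 + 0   → remainder 0, stop. gcd = 1 (last nonzero row D).
The gcd is 1, so 5 is invertible mod 7. The last nonzero row gives −2·7 + 3·5 = 1, so t = 3. So 5^(−1) ≡ 3 (mod 7). Verify: 5 · 3 = 15 ≡ 1 (mod 7). ✓

Final answer: 5^(−1) ≡ 3 (mod 7)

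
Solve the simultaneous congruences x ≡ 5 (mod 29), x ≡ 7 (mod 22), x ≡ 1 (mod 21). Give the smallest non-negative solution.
x ≡ 10039 (mod 13398); the representative in [0, 13398) is 10039

The moduli 29, 22, 21 are pairwise coprime, so by the CRT there is a unique solution mod 29·22·21 = 13398.
Solve by successive substitution. Start with x ≡ 5 (mod 29).
  Combine with x ≡ 7 (mod 22): write x = 5 + 29·t and require 5 + 29·t ≡ 7 (mod 22), i.e. 29·t ≡ 7 − 5 ≡ 2 (mod 22). Since 29^(−1) ≡ 19 (mod 22) (29 ≡ 7 (mod 22)), t ≡ 19·2 ≡ 16 (mod 22). So x ≡ 5 + 29·16 = 469 (mod 638).
  Combine with x ≡ 1 (mod 21): write x = 469 + 638·t and require 469 + 638·t ≡ 1 (mod 21), i.e. 638·t ≡ 1 − 469 ≡ 15 (mod 21). Since 638^(−1) ≡ 8 (mod 21) (638 ≡ 8 (mod 21)), t ≡ 8·15 ≡ 15 (mod 21). So x ≡ 469 + 638·15 = 10039 (mod 13398).
Unique solution in [0, 13398): x = 10039.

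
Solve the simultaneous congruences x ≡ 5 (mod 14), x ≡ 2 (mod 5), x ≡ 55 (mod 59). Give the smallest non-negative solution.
x ≡ 3477 (mod 4130); the representative in [0, 4130) is 3477

The moduli 14, 5, 59 are pairwise coprime, so by the CRT there is a unique solution mod 14·5·59 = 4130.
Solve by successive substitution. Start with x ≡ 5 (mod 14).
  Combine with x ≡ 2 (mod 5): write x = 5 + 14·t and require 5 + 14·t ≡ 2 (mod 5), i.e. 14·t ≡ 2 − 5 ≡ 2 (mod 5). Since 14^(−1) ≡ 4 (mod 5) (14 ≡ 4 (mod 5)), t ≡ 4·2 ≡ 3 (mod 5). So x ≡ 5 + 14·3 = 47 (mod 70).
  Combine with x ≡ 55 (mod 59): write x = 47 + 70·t and require 47 + 70·t ≡ 55 (mod 59), i.e. 70·t ≡ 55 − 47 ≡ 8 (mod 59). Since 70^(−1) ≡ 43 (mod 59) (70 ≡ 11 (mod 59)), t ≡ 43·8 ≡ 49 (mod 59). So x ≡ 47 + 70·49 = 3477 (mod 4130).
Unique solution in [0, 4130): x = 3477.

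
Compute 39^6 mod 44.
5

Use repeated squaring. Binary(6) = 110. Walk through the bits of the exponent 6 left-to-right: at each bit after the leading one, square the running value, then multiply by 39 if the bit is 1 (always reducing mod 44):
  bit 1 = 1 (leading): start with 39.
  bit 2 = 1: square 39^2 = 1521 ≡ 25; bit is 1, so multiply 25·39 = 975 ≡ 7 (mod 44).
  bit 3 = 0: square 7^2 = 49 ≡ 5 (mod 44).
Final value: 39^6 ≡ 5 (mod 44).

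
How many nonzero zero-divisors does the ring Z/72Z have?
In Z/72Z each nonzero element is either a unit (gcd with 72 is 1) or a zero-divisor (gcd > 1). The number of units is φ(72): factorise 72 = 2^3 · 3^2, so φ(72) = (2^3 − 2^2) · (3^2 − 3^1) = 4 · 6 = 24. The nonzero elements number 72 − 1 = 71. Hence the nonzero zero-divisors number 71 − 24 = 47.

Final answer: Z/72Z has 47 nonzero zero-divisors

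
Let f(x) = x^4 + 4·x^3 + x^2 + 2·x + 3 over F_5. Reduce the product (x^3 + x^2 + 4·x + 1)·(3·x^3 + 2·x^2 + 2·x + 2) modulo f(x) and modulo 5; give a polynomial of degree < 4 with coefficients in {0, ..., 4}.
a · b ≡ 2·x^3 + x^2 + 4·x + 4 (mod f(x))

Multiply as integer polynomials: a · b = 3·x^6 + 5·x^5 + 16·x^4 + 15·x^3 + 12·x^2 + 10·x + 2. Reducing coefficients mod 5: a · b ≡ 3·x^6 + x^4 + 2·x^2 + 2. Now divide by f(x) = x^4 + 4·x^3 + x^2 + 2·x + 3 in F_5[x], eliminating the leading term at each step:
  leading term 3·x^6: subtract (3·x^2)·f(x) = 3·x^6 + 2·x^5 + 3·x^4 + x^3 + 4·x^2, leaving 3·x^5 + 3·x^4 + 4·x^3 + 3·x^2 + 2 (coefficients mod 5)
  leading term 3·x^5: subtract (3·x)·f(x) = 3·x^5 + 2·x^4 + 3·x^3 + x^2 + 4·x, leaving x^4 + x^3 + 2·x^2 + x + 2 (coefficients mod 5)
  leading term x^4: subtract (1)·f(x) = x^4 + 4·x^3 + x^2 + 2·x + 3, leaving 2·x^3 + x^2 + 4·x + 4 (coefficients mod 5)
The degree is now < 4, so this is the remainder. Hence a · b ≡ 2·x^3 + x^2 + 4·x + 4 in F_5[x]/(f).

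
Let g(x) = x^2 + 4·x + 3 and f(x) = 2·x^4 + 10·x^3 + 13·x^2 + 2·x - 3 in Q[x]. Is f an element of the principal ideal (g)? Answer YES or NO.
YES

In Q[x] the ideal (g) consists of all multiples of g, so f ∈ (g) iff g | f, i.e. iff the remainder of f on division by g is 0. Divide f by g (g is monic, so eliminate the leading term of the running remainder at each step):
  leading term 2·x^4: subtract (2·x^2)·g(x) = 2·x^4 + 8·x^3 + 6·x^2, leaving 2·x^3 + 7·x^2 + 2·x - 3
  leading term 2·x^3: subtract (2·x)·g(x) = 2·x^3 + 8·x^2 + 6·x, leaving -x^2 - 4·x - 3
  leading term -x^2: subtract (-1)·g(x) = -x^2 - 4·x - 3, leaving 0
The remainder is 0, so f(x) = g(x) · h(x) with h(x) = 2·x^2 + 2·x - 1. Hence g | f, i.e. f ∈ (g).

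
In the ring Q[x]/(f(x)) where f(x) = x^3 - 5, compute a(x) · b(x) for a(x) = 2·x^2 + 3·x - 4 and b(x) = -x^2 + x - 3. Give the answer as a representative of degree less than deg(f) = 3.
First multiply in Q[x] without reducing: a · b = -2·x^4 - x^3 + x^2 - 13·x + 12. Now divide by f(x) = x^3 - 5, eliminating the leading term at each step:
  leading term -2·x^4: subtract (-2·x)·f(x) = -2·x^4 + 10·x, leaving -x^3 + x^2 - 23·x + 12
  leading term -x^3: subtract (-1)·f(x) = 5 - x^3, leaving x^2 - 23·x + 7
The degree is now < 3, so this is the remainder. Hence a · b ≡ x^2 - 23·x + 7 in Q[x]/(f).

Final answer: a · b ≡ x^2 - 23·x + 7 (mod f(x))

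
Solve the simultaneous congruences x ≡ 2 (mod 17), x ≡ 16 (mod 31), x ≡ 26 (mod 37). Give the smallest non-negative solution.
x ≡ 11052 (mod 19499); the representative in [0, 19499) is 11052

The moduli 17, 31, 37 are pairwise coprime, so by the CRT there is a unique solution mod 17·31·37 = 19499.
Solve by successive substitution. Start with x ≡ 2 (mod 17).
  Combine with x ≡ 16 (mod 31): write x = 2 + 17·t and require 2 + 17·t ≡ 16 (mod 31), i.e. 17·t ≡ 16 − 2 ≡ 14 (mod 31). Since 17^(−1) ≡ 11 (mod 31), t ≡ 11·14 ≡ 30 (mod 31). So x ≡ 2 + 17·30 = 512 (mod 527).
  Combine with x ≡ 26 (mod 37): write x = 512 + 527·t and require 512 + 527·t ≡ 26 (mod 37), i.e. 527·t ≡ 26 − 512 ≡ 32 (mod 37). Since 527^(−1) ≡ 33 (mod 37) (527 ≡ 9 (mod 37)), t ≡ 33·32 ≡ 20 (mod 37). So x ≡ 512 + 527·20 = 11052 (mod 19499).
Unique solution in [0, 19499): x = 11052.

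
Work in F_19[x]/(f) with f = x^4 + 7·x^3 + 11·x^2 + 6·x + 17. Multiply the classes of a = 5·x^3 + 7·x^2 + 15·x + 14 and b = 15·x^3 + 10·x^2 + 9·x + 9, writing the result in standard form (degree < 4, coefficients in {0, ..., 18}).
a · b ≡ 12·x^3 + 16·x^2 + x + 4 (mod f(x))

Multiply as integer polynomials: a · b = 75·x^6 + 155·x^5 + 340·x^4 + 468·x^3 + 338·x^2 + 261·x + 126. Reducing coefficients mod 19: a · b ≡ 18·x^6 + 3·x^5 + 17·x^4 + 12·x^3 + 15·x^2 + 14·x + 12. Now divide by f(x) = x^4 + 7·x^3 + 11·x^2 + 6·x + 17 in F_19[x], eliminating the leading term at each step:
  leading term 18·x^6: subtract (18·x^2)·f(x) = 18·x^6 + 12·x^5 + 8·x^4 + 13·x^3 + 2·x^2, leaving 10·x^5 + 9·x^4 + 18·x^3 + 13·x^2 + 14·x + 12 (coefficients mod 19)
  leading term 10·x^5: subtract (10·x)·f(x) = 10·x^5 + 13·x^4 + 15·x^3 + 3·x^2 + 18·x, leaving 15·x^4 + 3·x^3 + 10·x^2 + 15·x + 12 (coefficients mod 19)
  leading term 15·x^4: subtract (15)·f(x) = 15·x^4 + 10·x^3 + 13·x^2 + 14·x + 8, leaving 12·x^3 + 16·x^2 + x + 4 (coefficients mod 19)
The degree is now < 4, so this is the remainder. Hence a · b ≡ 12·x^3 + 16·x^2 + x + 4 in F_19[x]/(f).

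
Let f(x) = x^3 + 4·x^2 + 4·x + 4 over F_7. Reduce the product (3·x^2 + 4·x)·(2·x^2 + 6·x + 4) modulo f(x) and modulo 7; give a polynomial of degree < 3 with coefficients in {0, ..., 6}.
Multiply as integer polynomials: a · b = 6·x^4 + 26·x^3 + 36·x^2 + 16·x. Reducing coefficients mod 7: a · b ≡ 6·x^4 + 5·x^3 + x^2 + 2·x. Now divide by f(x) = x^3 + 4·x^2 + 4·x + 4 in F_7[x], eliminating the leading term at each step:
  leading term 6·x^4: subtract (6·x)·f(x) = 6·x^4 + 3·x^3 + 3·x^2 + 3·x, leaving 2·x^3 + 5·x^2 + 6·x (coefficients mod 7)
  leading term 2·x^3: subtract (2)·f(x) = 2·x^3 + x^2 + x + 1, leaving 4·x^2 + 5·x + 6 (coefficients mod 7)
The degree is now < 3, so this is the remainder. Hence a · b ≡ 4·x^2 + 5·x + 6 in F_7[x]/(f).

Final answer: a · b ≡ 4·x^2 + 5·x + 6 (mod f(x))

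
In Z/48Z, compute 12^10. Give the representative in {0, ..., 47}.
Use repeated squaring. Binary(10) = 1010. Walk through the bits of the exponent 10 left-to-right: at each bit after the leading one, square the running value, then multiply by 12 if the bit is 1 (always reducing mod 48):
  bit 1 = 1 (leading): start with 12.
  bit 2 = 0: square 12^2 = 144 ≡ 0 (mod 48).
  bit 3 = 1: square 0^2 = 0; bit is 1, so multiply 0·12 = 0 (mod 48).
  bit 4 = 0: square 0^2 = 0 (mod 48).
Final value: 12^10 ≡ 0 (mod 48).

Final answer: 0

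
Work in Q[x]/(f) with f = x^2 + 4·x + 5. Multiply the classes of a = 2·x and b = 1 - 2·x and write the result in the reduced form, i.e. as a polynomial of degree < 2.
a · b ≡ 18·x + 20 (mod f(x))

First multiply in Q[x] without reducing: a · b = -4·x^2 + 2·x. Now divide by f(x) = x^2 + 4·x + 5, eliminating the leading term at each step:
  leading term -4·x^2: subtract (-4)·f(x) = -4·x^2 - 16·x - 20, leaving 18·x + 20
The degree is now < 2, so this is the remainder. Hence a · b ≡ 18·x + 20 in Q[x]/(f).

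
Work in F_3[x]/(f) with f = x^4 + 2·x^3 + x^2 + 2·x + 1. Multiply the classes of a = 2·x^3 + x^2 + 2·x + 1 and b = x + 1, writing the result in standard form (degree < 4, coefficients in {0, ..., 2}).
a · b ≡ 2·x^3 + x^2 + 2·x + 2 (mod f(x))

Multiply as integer polynomials: a · b = 2·x^4 + 3·x^3 + 3·x^2 + 3·x + 1. Reducing coefficients mod 3: a · b ≡ 2·x^4 + 1. Now divide by f(x) = x^4 + 2·x^3 + x^2 + 2·x + 1 in F_3[x], eliminating the leading term at each step:
  leading term 2·x^4: subtract (2)·f(x) = 2·x^4 + x^3 + 2·x^2 + x + 2, leaving 2·x^3 + x^2 + 2·x + 2 (coefficients mod 3)
The degree is now < 4, so this is the remainder. Hence a · b ≡ 2·x^3 + x^2 + 2·x + 2 in F_3[x]/(f).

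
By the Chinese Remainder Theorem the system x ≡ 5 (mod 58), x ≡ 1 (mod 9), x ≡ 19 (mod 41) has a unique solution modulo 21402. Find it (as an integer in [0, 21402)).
x ≡ 14041 (mod 21402); the representative in [0, 21402) is 14041

The moduli 58, 9, 41 are pairwise coprime, so by the CRT there is a unique solution mod 58·9·41 = 21402.
Solve by successive substitution. Start with x ≡ 5 (mod 58).
  Combine with x ≡ 1 (mod 9): write x = 5 + 58·t and require 5 + 58·t ≡ 1 (mod 9), i.e. 58·t ≡ 1 − 5 ≡ 5 (mod 9). Since 58^(−1) ≡ 7 (mod 9) (58 ≡ 4 (mod 9)), t ≡ 7·5 ≡ 8 (mod 9). So x ≡ 5 + 58·8 = 469 (mod 522).
  Combine with x ≡ 19 (mod 41): write x = 469 + 522·t and require 469 + 522·t ≡ 19 (mod 41), i.e. 522·t ≡ 19 − 469 ≡ 1 (mod 41). Since 522^(−1) ≡ 26 (mod 41) (522 ≡ 30 (mod 41)), t ≡ 26·1 ≡ 26 (mod 41). So x ≡ 469 + 522·26 = 14041 (mod 21402).
Unique solution in [0, 21402): x = 14041.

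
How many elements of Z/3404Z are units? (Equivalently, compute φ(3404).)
Z/3404Z has φ(3404) = 1584 units

An element a ∈ Z/3404Z is a unit iff gcd(a, 3404) = 1, so the number of units is φ(3404). φ is multiplicative, with φ(p^e) = p^e − p^(e−1). Factorise 3404 = 2^2 · 23 · 37. Then
  φ(3404) = (2^2 − 2^1) · (23 − 1) · (37 − 1) = 2 · 22 · 36 = 1584.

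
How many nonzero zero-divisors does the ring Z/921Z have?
Z/921Z has 308 nonzero zero-divisors

In Z/921Z each nonzero element is either a unit (gcd with 921 is 1) or a zero-divisor (gcd > 1). The number of units is φ(921): factorise 921 = 3 · 307, so φ(921) = (3 − 1) · (307 − 1) = 2 · 306 = 612. The nonzero elements number 921 − 1 = 920. Hence the nonzero zero-divisors number 920 − 612 = 308.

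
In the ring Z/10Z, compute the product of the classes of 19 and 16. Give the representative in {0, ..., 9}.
Reduce the factors first: 19 ≡ 9, 16 ≡ 6 (mod 10), so 19 · 16 ≡ 9 · 6 (mod 10). 9 · 6 = 54. Dividing by 10: 54 = 5·10 + 4. So (19 · 16) mod 10 = 4.

Final answer: 4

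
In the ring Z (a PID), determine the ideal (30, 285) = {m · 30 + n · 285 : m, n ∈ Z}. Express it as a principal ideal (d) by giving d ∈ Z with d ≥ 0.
In the PID Z, (a, b) is generated by gcd(a, b). Compute gcd(285, 30) with the extended Euclidean algorithm, tracking rows (r, s, t) with s·285 + t·30 = r:
  row A: (285, 1, 0)   [1·285 + 0·30 = 285]
  row B: (30, 0, 1)   [0·285 + 1·30 = 30]
  285 = 9·30 + 15   → row C = row A − 9·row B = (15, 1, −9)   [check: 1·285 − 9·30 = 15]
  30 = 2·15 + 0   → remainder 0, stop. gcd = 15 (last nonzero row C).
So gcd(30, 285) = 15, with Bézout identity 1·285 − 9·30 = 15. Containment (⊇): the Bézout identity exhibits 15 as an element of (30, 285), giving (15) ⊆ (30, 285). Containment (⊆): since 15 | 30 and 15 | 285 (30 = 15·2, 285 = 15·19), every Z-linear combination of 30 and 285 is divisible by 15, so (30, 285) ⊆ (15). Therefore (30, 285) = (15), d = 15.

Final answer: (30, 285) = (15); d = 15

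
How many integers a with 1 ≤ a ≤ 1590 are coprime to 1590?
416

The number of a ∈ {1, ..., 1590} with gcd(a, 1590) = 1 is by definition Euler's totient φ(1590). φ is multiplicative, with φ(p^e) = p^e − p^(e−1). Factorise 1590 = 2 · 3 · 5 · 53. Then
  φ(1590) = (2 − 1) · (3 − 1) · (5 − 1) · (53 − 1) = 1 · 2 · 4 · 52 = 416.
So there are 416 such integers.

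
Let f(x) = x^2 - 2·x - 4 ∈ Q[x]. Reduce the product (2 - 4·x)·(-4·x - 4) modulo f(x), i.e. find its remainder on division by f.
a · b ≡ 40·x + 56 (mod f(x))

First multiply in Q[x] without reducing: a · b = 16·x^2 + 8·x - 8. Now divide by f(x) = x^2 - 2·x - 4, eliminating the leading term at each step:
  leading term 16·x^2: subtract (16)·f(x) = 16·x^2 - 32·x - 64, leaving 40·x + 56
The degree is now < 2, so this is the remainder. Hence a · b ≡ 40·x + 56 in Q[x]/(f).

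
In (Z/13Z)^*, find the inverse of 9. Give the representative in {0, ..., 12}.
Apply the extended Euclidean algorithm to (13, 9), tracking rows (r, s, t) with s·13 + t·9 = r. Each division r_prev = q·r_cur + r_new produces the new row as (previous row) − q·(current row):
  row A: (13, 1, 0)   [1·13 + 0·9 = 13]
  row B: (9, 0, 1)   [0·13 + 1·9 = 9]
  13 = 1·9 + 4   → row C = row A − 1·row B = (4, 1, −1)   [check: 1·13 − 1·9 = 4]
  9 = 2·4 + 1   → row D = row B − 2·row C = (1, −2, 3)   [check: −2·13 + 3·9 = 1]
  4 = 4·1 + 0   → remainder 0, stop. gcd = 1 (last nonzero row D).
The gcd is 1, so 9 is invertible mod 13. The last nonzero row gives −2·13 + 3·9 = 1, so t = 3. So 9^(−1) ≡ 3 (mod 13). Verify: 9 · 3 = 27 ≡ 1 (mod 13). ✓

Final answer: 9^(−1) ≡ 3 (mod 13)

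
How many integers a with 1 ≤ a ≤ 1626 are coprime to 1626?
The number of a ∈ {1, ..., 1626} with gcd(a, 1626) = 1 is by definition Euler's totient φ(1626). φ is multiplicative, with φ(p^e) = p^e − p^(e−1). Factorise 1626 = 2 · 3 · 271. Then
  φ(1626) = (2 − 1) · (3 − 1) · (271 − 1) = 1 · 2 · 270 = 540.
So there are 540 such integers.

Final answer: 540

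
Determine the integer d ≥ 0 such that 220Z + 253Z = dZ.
(220, 253) = (11); d = 11

In the PID Z, (a, b) is generated by gcd(a, b). Compute gcd(253, 220) with the extended Euclidean algorithm, tracking rows (r, s, t) with s·253 + t·220 = r:
  row A: (253, 1, 0)   [1·253 + 0·220 = 253]
  row B: (220, 0, 1)   [0·253 + 1·220 = 220]
  253 = 1·220 + 33   → row C = row A − 1·row B = (33, 1, −1)   [check: 1·253 − 1·220 = 33]
  220 = 6·33 + 22   → row D = row B − 6·row C = (22, −6, 7)   [check: −6·253 + 7·220 = 22]
  33 = 1·22 + 11   → row E = row C − 1·row D = (11, 7, −8)   [check: 7·253 − 8·220 = 11]
  22 = 2·11 + 0   → remainder 0, stop. gcd = 11 (last nonzero row E).
So gcd(220, 253) = 11, with Bézout identity 7·253 − 8·220 = 11. Containment (⊇): the Bézout identity exhibits 11 as an element of (220, 253), giving (11) ⊆ (220, 253). Containment (⊆): since 11 | 220 and 11 | 253 (220 = 11·20, 253 = 11·23), every Z-linear combination of 220 and 253 is divisible by 11, so (220, 253) ⊆ (11). Therefore (220, 253) = (11), d = 11.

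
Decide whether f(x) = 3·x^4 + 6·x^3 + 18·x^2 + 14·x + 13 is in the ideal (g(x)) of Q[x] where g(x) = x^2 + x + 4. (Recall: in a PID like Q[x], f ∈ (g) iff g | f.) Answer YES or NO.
NO

In Q[x] the ideal (g) consists of all multiples of g, so f ∈ (g) iff g | f, i.e. iff the remainder of f on division by g is 0. Divide f by g (g is monic, so eliminate the leading term of the running remainder at each step):
  leading term 3·x^4: subtract (3·x^2)·g(x) = 3·x^4 + 3·x^3 + 12·x^2, leaving 3·x^3 + 6·x^2 + 14·x + 13
  leading term 3·x^3: subtract (3·x)·g(x) = 3·x^3 + 3·x^2 + 12·x, leaving 3·x^2 + 2·x + 13
  leading term 3·x^2: subtract (3)·g(x) = 3·x^2 + 3·x + 12, leaving 1 - x
The remainder r(x) = 1 - x ≠ 0 (and deg r < deg g), so g ∤ f, i.e. f ∉ (g).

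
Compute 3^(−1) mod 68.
Apply the extended Euclidean algorithm to (68, 3), tracking rows (r, s, t) with s·68 + t·3 = r. Each division r_prev = q·r_cur + r_new produces the new row as (previous row) − q·(current row):
  row A: (68, 1, 0)   [1·68 + 0·3 = 68]
  row B: (3, 0, 1)   [0·68 + 1·3 = 3]
  68 = 22·3 + 2   → row C = row A − 22·row B = (2, 1, −22)   [check: 1·68 − 22·3 = 2]
  3 = 1·2 + 1   → row D = row B − 1·row C = (1, −1, 23)   [check: −1·68 + 23·3 = 1]
  2 = 2·1 + 0   → remainder 0, stop. gcd = 1 (last nonzero row D).
The gcd is 1, so 3 is invertible mod 68. The last nonzero row gives −1·68 + 23·3 = 1, so t = 23. So 3^(−1) ≡ 23 (mod 68). Verify: 3 · 23 = 69 ≡ 1 (mod 68). ✓

Final answer: 3^(−1) ≡ 23 (mod 68)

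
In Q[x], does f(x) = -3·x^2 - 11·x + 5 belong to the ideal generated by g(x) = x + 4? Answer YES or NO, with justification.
NO

In Q[x] the ideal (g) consists of all multiples of g, so f ∈ (g) iff g | f, i.e. iff the remainder of f on division by g is 0. Divide f by g (g is monic, so eliminate the leading term of the running remainder at each step):
  leading term -3·x^2: subtract (-3·x)·g(x) = -3·x^2 - 12·x, leaving x + 5
  leading term x: subtract (1)·g(x) = x + 4, leaving 1
The remainder r(x) = 1 ≠ 0 (and deg r < deg g), so g ∤ f, i.e. f ∉ (g).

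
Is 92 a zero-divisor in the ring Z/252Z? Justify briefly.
YES

gcd(92, 252) = 4 > 1, so 92 is not a unit in Z/252Z. In Z/nZ every nonzero non-unit is a zero-divisor: explicitly, take b = 252/gcd = 63 ≠ 0 (mod 252); then 92·63 = 5796 = 23·252, i.e. 92·63 ≡ 0 (mod 252). So 92 is a zero-divisor.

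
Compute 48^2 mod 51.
Use repeated squaring. Binary(2) = 10. Walk through the bits of the exponent 2 left-to-right: at each bit after the leading one, square the running value, then multiply by 48 if the bit is 1 (always reducing mod 51):
  bit 1 = 1 (leading): start with 48.
  bit 2 = 0: square 48^2 = 2304 ≡ 9 (mod 51).
Final value: 48^2 ≡ 9 (mod 51).

Final answer: 9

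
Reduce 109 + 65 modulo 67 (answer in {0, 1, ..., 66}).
40

Reduce the summands first: 109 ≡ 42 (mod 67), so 109 + 65 ≡ 42 + 65 (mod 67). 42 + 65 = 107; 107 = 1·67 + 40, so (109 + 65) mod 67 = 40.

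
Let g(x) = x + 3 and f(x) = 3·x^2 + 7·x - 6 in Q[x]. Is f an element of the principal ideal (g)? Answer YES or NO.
In Q[x] the ideal (g) consists of all multiples of g, so f ∈ (g) iff g | f, i.e. iff the remainder of f on division by g is 0. Divide f by g (g is monic, so eliminate the leading term of the running remainder at each step):
  leading term 3·x^2: subtract (3·x)·g(x) = 3·x^2 + 9·x, leaving -2·x - 6
  leading term -2·x: subtract (-2)·g(x) = -2·x - 6, leaving 0
The remainder is 0, so f(x) = g(x) · h(x) with h(x) = 3·x - 2. Hence g | f, i.e. f ∈ (g).

Final answer: YES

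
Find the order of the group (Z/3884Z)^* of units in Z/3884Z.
|(Z/3884Z)^*| = 1940

(Z/3884Z)^* consists of the classes a with gcd(a, 3884) = 1, so its order is φ(3884). φ is multiplicative, with φ(p^e) = p^e − p^(e−1). Factorise 3884 = 2^2 · 971. Then
  φ(3884) = (2^2 − 2^1) · (971 − 1) = 2 · 970 = 1940.
Thus |(Z/3884Z)^*| = 1940.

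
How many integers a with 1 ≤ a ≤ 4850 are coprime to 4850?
The number of a ∈ {1, ..., 4850} with gcd(a, 4850) = 1 is by definition Euler's totient φ(4850). φ is multiplicative, with φ(p^e) = p^e − p^(e−1). Factorise 4850 = 2 · 5^2 · 97. Then
  φ(4850) = (2 − 1) · (5^2 − 5^1) · (97 − 1) = 1 · 20 · 96 = 1920.
So there are 1920 such integers.

Final answer: 1920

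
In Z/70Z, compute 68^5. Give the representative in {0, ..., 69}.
Use repeated squaring. Binary(5) = 101. Walk through the bits of the exponent 5 left-to-right: at each bit after the leading one, square the running value, then multiply by 68 if the bit is 1 (always reducing mod 70):
  bit 1 = 1 (leading): start with 68.
  bit 2 = 0: square 68^2 = 4624 ≡ 4 (mod 70).
  bit 3 = 1: square 4^2 = 16; bit is 1, so multiply 16·68 = 1088 ≡ 38 (mod 70).
Final value: 68^5 ≡ 38 (mod 70).

Final answer: 38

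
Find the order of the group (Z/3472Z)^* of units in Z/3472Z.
(Z/3472Z)^* consists of the classes a with gcd(a, 3472) = 1, so its order is φ(3472). φ is multiplicative, with φ(p^e) = p^e − p^(e−1). Factorise 3472 = 2^4 · 7 · 31. Then
  φ(3472) = (2^4 − 2^3) · (7 − 1) · (31 − 1) = 8 · 6 · 30 = 1440.
Thus |(Z/3472Z)^*| = 1440.

Final answer: |(Z/3472Z)^*| = 1440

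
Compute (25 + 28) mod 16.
5

Reduce the summands first: 25 ≡ 9, 28 ≡ 12 (mod 16), so 25 + 28 ≡ 9 + 12 (mod 16). 9 + 12 = 21; 21 = 1·16 + 5, so (25 + 28) mod 16 = 5.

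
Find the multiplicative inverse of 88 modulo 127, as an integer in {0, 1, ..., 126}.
Apply the extended Euclidean algorithm to (127, 88), tracking rows (r, s, t) with s·127 + t·88 = r. Each division r_prev = q·r_cur + r_new produces the new row as (previous row) − q·(current row):
  row A: (127, 1, 0)   [1·127 + 0·88 = 127]
  row B: (88, 0, 1)   [0·127 + 1·88 = 88]
  127 = 1·88 + 39   → row C = row A − 1·row B = (39, 1, −1)   [check: 1·127 − 1·88 = 39]
  88 = 2·39 + 10   → row D = row B − 2·row C = (10, −2, 3)   [check: −2·127 + 3·88 = 10]
  39 = 3·10 + 9   → row E = row C − 3·row D = (9, 7, −10)   [check: 7·127 − 10·88 = 9]
  10 = 1·9 + 1   → row F = row D − 1·row E = (1, −9, 13)   [check: −9·127 + 13·88 = 1]
  9 = 9·1 + 0   → remainder 0, stop. gcd = 1 (last nonzero row F).
The gcd is 1, so 88 is invertible mod 127. The last nonzero row gives −9·127 + 13·88 = 1, so t = 13. So 88^(−1) ≡ 13 (mod 127). Verify: 88 · 13 = 1144 ≡ 1 (mod 127). ✓

Final answer: 88^(−1) ≡ 13 (mod 127)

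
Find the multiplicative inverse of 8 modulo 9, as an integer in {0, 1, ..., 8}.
Apply the extended Euclidean algorithm to (9, 8), tracking rows (r, s, t) with s·9 + t·8 = r. Each division r_prev = q·r_cur + r_new produces the new row as (previous row) − q·(current row):
  row A: (9, 1, 0)   [1·9 + 0·8 = 9]
  row B: (8, 0, 1)   [0·9 + 1·8 = 8]
  9 = 1·8 + 1   → row C = row A − 1·row B = (1, 1, −1)   [check: 1·9 − 1·8 = 1]
  8 = 8·1 + 0   → remainder 0, stop. gcd = 1 (last nonzero row C).
The gcd is 1, so 8 is invertible mod 9. The last nonzero row gives 1·9 − 1·8 = 1, so t = −1. So 8^(−1) ≡ −1 ≡ 8 (mod 9). Verify: 8 · 8 = 64 ≡ 1 (mod 9). ✓

Final answer: 8^(−1) ≡ 8 (mod 9)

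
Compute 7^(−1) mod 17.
Apply the extended Euclidean algorithm to (17, 7), tracking rows (r, s, t) with s·17 + t·7 = r. Each division r_prev = q·r_cur + r_new produces the new row as (previous row) − q·(current row):
  row A: (17, 1, 0)   [1·17 + 0·7 = 17]
  row B: (7, 0, 1)   [0·17 + 1·7 = 7]
  17 = 2·7 + 3   → row C = row A − 2·row B = (3, 1, −2)   [check: 1·17 − 2·7 = 3]
  7 = 2·3 + 1   → row D = row B − 2·row C = (1, −2, 5)   [check: −2·17 + 5·7 = 1]
  3 = 3·1 + 0   → remainder 0, stop. gcd = 1 (last nonzero row D).
The gcd is 1, so 7 is invertible mod 17. The last nonzero row gives −2·17 + 5·7 = 1, so t = 5. So 7^(−1) ≡ 5 (mod 17). Verify: 7 · 5 = 35 ≡ 1 (mod 17). ✓

Final answer: 7^(−1) ≡ 5 (mod 17)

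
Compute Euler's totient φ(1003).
φ is multiplicative, with φ(p^e) = p^e − p^(e−1). Factorise 1003 = 17 · 59. Then
  φ(1003) = (17 − 1) · (59 − 1) = 16 · 58 = 928.

Final answer: φ(1003) = 928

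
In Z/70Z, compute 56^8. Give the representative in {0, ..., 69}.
Use repeated squaring. Binary(8) = 1000. Walk through the bits of the exponent 8 left-to-right: at each bit after the leading one, square the running value, then multiply by 56 if the bit is 1 (always reducing mod 70):
  bit 1 = 1 (leading): start with 56.
  bit 2 = 0: square 56^2 = 3136 ≡ 56 (mod 70).
  bit 3 = 0: square 56^2 = 3136 ≡ 56 (mod 70).
  bit 4 = 0: square 56^2 = 3136 ≡ 56 (mod 70).
Final value: 56^8 ≡ 56 (mod 70).

Final answer: 56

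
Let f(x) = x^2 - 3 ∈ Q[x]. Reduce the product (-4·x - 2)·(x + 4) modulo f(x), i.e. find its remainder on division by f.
a · b ≡ -18·x - 20 (mod f(x))

First multiply in Q[x] without reducing: a · b = -4·x^2 - 18·x - 8. Now divide by f(x) = x^2 - 3, eliminating the leading term at each step:
  leading term -4·x^2: subtract (-4)·f(x) = 12 - 4·x^2, leaving -18·x - 20
The degree is now < 2, so this is the remainder. Hence a · b ≡ -18·x - 20 in Q[x]/(f).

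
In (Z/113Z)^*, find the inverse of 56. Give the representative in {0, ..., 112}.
Apply the extended Euclidean algorithm to (113, 56), tracking rows (r, s, t) with s·113 + t·56 = r. Each division r_prev = q·r_cur + r_new produces the new row as (previous row) − q·(current row):
  row A: (113, 1, 0)   [1·113 + 0·56 = 113]
  row B: (56, 0, 1)   [0·113 + 1·56 = 56]
  113 = 2·56 + 1   → row C = row A − 2·row B = (1, 1, −2)   [check: 1·113 − 2·56 = 1]
  56 = 56·1 + 0   → remainder 0, stop. gcd = 1 (last nonzero row C).
The gcd is 1, so 56 is invertible mod 113. The last nonzero row gives 1·113 − 2·56 = 1, so t = −2. So 56^(−1) ≡ −2 ≡ 111 (mod 113). Verify: 56 · 111 = 6216 ≡ 1 (mod 113). ✓

Final answer: 56^(−1) ≡ 111 (mod 113)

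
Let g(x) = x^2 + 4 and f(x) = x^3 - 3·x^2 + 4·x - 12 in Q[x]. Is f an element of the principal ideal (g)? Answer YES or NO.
YES

In Q[x] the ideal (g) consists of all multiples of g, so f ∈ (g) iff g | f, i.e. iff the remainder of f on division by g is 0. Divide f by g (g is monic, so eliminate the leading term of the running remainder at each step):
  leading term x^3: subtract (x)·g(x) = x^3 + 4·x, leaving -3·x^2 - 12
  leading term -3·x^2: subtract (-3)·g(x) = -3·x^2 - 12, leaving 0
The remainder is 0, so f(x) = g(x) · h(x) with h(x) = x - 3. Hence g | f, i.e. f ∈ (g).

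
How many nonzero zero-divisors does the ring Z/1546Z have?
Z/1546Z has 773 nonzero zero-divisors

In Z/1546Z each nonzero element is either a unit (gcd with 1546 is 1) or a zero-divisor (gcd > 1). The number of units is φ(1546): factorise 1546 = 2 · 773, so φ(1546) = (2 − 1) · (773 − 1) = 1 · 772 = 772. The nonzero elements number 1546 − 1 = 1545. Hence the nonzero zero-divisors number 1545 − 772 = 773.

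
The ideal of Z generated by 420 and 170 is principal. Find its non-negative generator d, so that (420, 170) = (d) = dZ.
In the PID Z, (a, b) is generated by gcd(a, b). Compute gcd(420, 170) with the extended Euclidean algorithm, tracking rows (r, s, t) with s·420 + t·170 = r:
  row A: (420, 1, 0)   [1·420 + 0·170 = 420]
  row B: (170, 0, 1)   [0·420 + 1·170 = 170]
  420 = 2·170 + 80   → row C = row A − 2·row B = (80, 1, −2)   [check: 1·420 − 2·170 = 80]
  170 = 2·80 + 10   → row D = row B − 2·row C = (10, −2, 5)   [check: −2·420 + 5·170 = 10]
  80 = 8·10 + 0   → remainder 0, stop. gcd = 10 (last nonzero row D).
So gcd(420, 170) = 10, with Bézout identity −2·420 + 5·170 = 10. Containment (⊇): the Bézout identity exhibits 10 as an element of (420, 170), giving (10) ⊆ (420, 170). Containment (⊆): since 10 | 420 and 10 | 170 (420 = 10·42, 170 = 10·17), every Z-linear combination of 420 and 170 is divisible by 10, so (420, 170) ⊆ (10). Therefore (420, 170) = (10), d = 10.

Final answer: (420, 170) = (10); d = 10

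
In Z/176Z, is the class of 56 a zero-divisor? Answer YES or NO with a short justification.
gcd(56, 176) = 8 > 1, so 56 is not a unit in Z/176Z. In Z/nZ every nonzero non-unit is a zero-divisor: explicitly, take b = 176/gcd = 22 ≠ 0 (mod 176); then 56·22 = 1232 = 7·176, i.e. 56·22 ≡ 0 (mod 176). So 56 is a zero-divisor.

Final answer: YES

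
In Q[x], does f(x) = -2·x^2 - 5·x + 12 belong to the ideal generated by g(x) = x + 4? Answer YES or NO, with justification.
In Q[x] the ideal (g) consists of all multiples of g, so f ∈ (g) iff g | f, i.e. iff the remainder of f on division by g is 0. Divide f by g (g is monic, so eliminate the leading term of the running remainder at each step):
  leading term -2·x^2: subtract (-2·x)·g(x) = -2·x^2 - 8·x, leaving 3·x + 12
  leading term 3·x: subtract (3)·g(x) = 3·x + 12, leaving 0
The remainder is 0, so f(x) = g(x) · h(x) with h(x) = 3 - 2·x. Hence g | f, i.e. f ∈ (g).

Final answer: YES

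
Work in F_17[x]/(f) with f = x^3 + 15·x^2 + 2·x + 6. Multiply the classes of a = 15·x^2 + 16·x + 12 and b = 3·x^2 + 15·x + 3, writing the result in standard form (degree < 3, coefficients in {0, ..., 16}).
a · b ≡ 5·x^2 + 14·x (mod f(x))

Multiply as integer polynomials: a · b = 45·x^4 + 273·x^3 + 321·x^2 + 228·x + 36. Reducing coefficients mod 17: a · b ≡ 11·x^4 + x^3 + 15·x^2 + 7·x + 2. Now divide by f(x) = x^3 + 15·x^2 + 2·x + 6 in F_17[x], eliminating the leading term at each step:
  leading term 11·x^4: subtract (11·x)·f(x) = 11·x^4 + 12·x^3 + 5·x^2 + 15·x, leaving 6·x^3 + 10·x^2 + 9·x + 2 (coefficients mod 17)
  leading term 6·x^3: subtract (6)·f(x) = 6·x^3 + 5·x^2 + 12·x + 2, leaving 5·x^2 + 14·x (coefficients mod 17)
The degree is now < 3, so this is the remainder. Hence a · b ≡ 5·x^2 + 14·x in F_17[x]/(f).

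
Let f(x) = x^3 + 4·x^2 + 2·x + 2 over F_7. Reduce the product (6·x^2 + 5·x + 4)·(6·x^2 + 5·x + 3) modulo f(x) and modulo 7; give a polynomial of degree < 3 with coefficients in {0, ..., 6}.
Multiply as integer polynomials: a · b = 36·x^4 + 60·x^3 + 67·x^2 + 35·x + 12. Reducing coefficients mod 7: a · b ≡ x^4 + 4·x^3 + 4·x^2 + 5. Now divide by f(x) = x^3 + 4·x^2 + 2·x + 2 in F_7[x], eliminating the leading term at each step:
  leading term x^4: subtract (x)·f(x) = x^4 + 4·x^3 + 2·x^2 + 2·x, leaving 2·x^2 + 5·x + 5 (coefficients mod 7)
The degree is now < 3, so this is the remainder. Hence a · b ≡ 2·x^2 + 5·x + 5 in F_7[x]/(f).

Final answer: a · b ≡ 2·x^2 + 5·x + 5 (mod f(x))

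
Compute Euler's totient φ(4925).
φ(4925) = 3920

φ is multiplicative, with φ(p^e) = p^e − p^(e−1). Factorise 4925 = 5^2 · 197. Then
  φ(4925) = (5^2 − 5^1) · (197 − 1) = 20 · 196 = 3920.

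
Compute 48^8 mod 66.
Use repeated squaring. Binary(8) = 1000. Walk through the bits of the exponent 8 left-to-right: at each bit after the leading one, square the running value, then multiply by 48 if the bit is 1 (always reducing mod 66):
  bit 1 = 1 (leading): start with 48.
  bit 2 = 0: square 48^2 = 2304 ≡ 60 (mod 66).
  bit 3 = 0: square 60^2 = 3600 ≡ 36 (mod 66).
  bit 4 = 0: square 36^2 = 1296 ≡ 42 (mod 66).
Final value: 48^8 ≡ 42 (mod 66).

Final answer: 42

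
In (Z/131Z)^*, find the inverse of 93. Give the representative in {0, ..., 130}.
93^(−1) ≡ 31 (mod 131)

Apply the extended Euclidean algorithm to (131, 93), tracking rows (r, s, t) with s·131 + t·93 = r. Each division r_prev = q·r_cur + r_new produces the new row as (previous row) − q·(current row):
  row A: (131, 1, 0)   [1·131 + 0·93 = 131]
  row B: (93, 0, 1)   [0·131 + 1·93 = 93]
  131 = 1·93 + 38   → row C = row A − 1·row B = (38, 1, −1)   [check: 1·131 − 1·93 = 38]
  93 = 2·38 + 17   → row D = row B − 2·row C = (17, −2, 3)   [check: −2·131 + 3·93 = 17]
  38 = 2·17 + 4   → row E = row C − 2·row D = (4, 5, −7)   [check: 5·131 − 7·93 = 4]
  17 = 4·4 + 1   → row F = row D − 4·row E = (1, −22, 31)   [check: −22·131 + 31·93 = 1]
  4 = 4·1 + 0   → remainder 0, stop. gcd = 1 (last nonzero row F).
The gcd is 1, so 93 is invertible mod 131. The last nonzero row gives −22·131 + 31·93 = 1, so t = 31. So 93^(−1) ≡ 31 (mod 131). Verify: 93 · 31 = 2883 ≡ 1 (mod 131). ✓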